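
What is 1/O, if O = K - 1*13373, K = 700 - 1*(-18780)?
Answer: 1/6107 ≈ 0.00016375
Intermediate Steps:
K = 19480 (K = 700 + 18780 = 19480)
O = 6107 (O = 19480 - 1*13373 = 19480 - 13373 = 6107)
1/O = 1/6107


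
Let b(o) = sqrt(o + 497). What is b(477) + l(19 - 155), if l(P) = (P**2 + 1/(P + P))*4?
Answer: 5030911/68 + sqrt(974) ≈ 74015.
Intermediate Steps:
b(o) = sqrt(497 + o)
l(P) = 2/P + 4*P**2 (l(P) = (P**2 + 1/(2*P))*4 = 2/P + 4*P**2)
b(477) + l(19 - 155) = sqrt(497 + 477) + 2*(1 + 2*(19 - 155)**3)/(19 - 155) = sqrt(974) + 2*(1 + 2*(-136)**3)/(-136) = sqrt(974) + 2*(-1/136)*(1 + 2*(-2515456)) = sqrt(974) + 2*(-1/136)*(1 - 5030912) = sqrt(974) + 2*(-1/136)*(-5030911) = sqrt(974) + 5030911/68 = 5030911/68 + sqrt(974)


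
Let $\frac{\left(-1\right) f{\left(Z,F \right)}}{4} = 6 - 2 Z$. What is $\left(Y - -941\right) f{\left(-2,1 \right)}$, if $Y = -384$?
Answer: $-22280$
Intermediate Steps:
$f{\left(Z,F \right)} = -24 + 8 Z$ ($f{\left(Z,F \right)} = - 4 \left(6 - 2 Z\right) = -24 + 8 Z$)
$\left(Y - -941\right) f{\left(-2,1 \right)} = \left(-384 - -941\right) \left(-24 + 8 \left(-2\right)\right) = \left(-384 + 941\right) \left(-24 - 16\right) = 557 \left(-40\right) = -22280$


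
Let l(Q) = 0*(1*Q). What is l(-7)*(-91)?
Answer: 0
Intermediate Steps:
l(Q) = 0 (l(Q) = 0*Q = 0)
l(-7)*(-91) = 0*(-91) = 0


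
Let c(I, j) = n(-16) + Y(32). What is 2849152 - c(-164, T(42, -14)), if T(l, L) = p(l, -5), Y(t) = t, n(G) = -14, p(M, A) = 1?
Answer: 2849134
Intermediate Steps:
T(l, L) = 1
c(I, j) = 18 (c(I, j) = -14 + 32 = 18)
2849152 - c(-164, T(42, -14)) = 2849152 - 1*18 = 2849152 - 18 = 2849134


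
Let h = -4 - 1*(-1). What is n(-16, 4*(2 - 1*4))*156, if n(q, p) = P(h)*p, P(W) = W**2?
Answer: -11232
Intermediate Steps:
h = -3 (h = -4 + 1 = -3)
n(q, p) = 9*p (n(q, p) = (-3)**2*p = 9*p)
n(-16, 4*(2 - 1*4))*156 = (9*(4*(2 - 1*4)))*156 = (9*(4*(2 - 4)))*156 = (9*(4*(-2)))*156 = (9*(-8))*156 = -72*156 = -11232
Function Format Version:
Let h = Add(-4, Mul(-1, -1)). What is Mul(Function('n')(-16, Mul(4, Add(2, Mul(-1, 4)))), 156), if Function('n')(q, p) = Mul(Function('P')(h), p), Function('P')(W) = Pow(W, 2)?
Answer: -11232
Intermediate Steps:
h = -3 (h = Add(-4, 1) = -3)
Function('n')(q, p) = Mul(9, p) (Function('n')(q, p) = Mul(Pow(-3, 2), p) = Mul(9, p))
Mul(Function('n')(-16, Mul(4, Add(2, Mul(-1, 4)))), 156) = Mul(Mul(9, Mul(4, Add(2, Mul(-1, 4)))), 156) = Mul(Mul(9, Mul(4, Add(2, -4))), 156) = Mul(Mul(9, Mul(4, -2)), 156) = Mul(Mul(9, -8), 156) = Mul(-72, 156) = -11232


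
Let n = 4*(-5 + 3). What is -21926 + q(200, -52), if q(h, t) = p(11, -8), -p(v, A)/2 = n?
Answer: -21910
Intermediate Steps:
n = -8 (n = 4*(-2) = -8)
p(v, A) = 16 (p(v, A) = -2*(-8) = 16)
q(h, t) = 16
-21926 + q(200, -52) = -21926 + 16 = -21910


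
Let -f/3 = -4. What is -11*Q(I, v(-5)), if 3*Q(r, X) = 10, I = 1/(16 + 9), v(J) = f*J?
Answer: -110/3 ≈ -36.667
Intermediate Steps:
f = 12 (f = -3*(-4) = 12)
v(J) = 12*J
I = 1/25 ≈ 0.040000
Q(r, X) = 10/3 (Q(r, X) = (⅓)*10 = 10/3)
-11*Q(I, v(-5)) = -11*10/3 = -110/3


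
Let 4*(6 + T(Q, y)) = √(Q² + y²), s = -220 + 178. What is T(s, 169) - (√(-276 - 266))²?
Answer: 536 + 5*√1213/4 ≈ 579.54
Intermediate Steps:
s = -42
T(Q, y) = -6 + √(Q² + y²)/4
T(s, 169) - (√(-276 - 266))² = (-6 + √((-42)² + 169²)/4) - (√(-276 - 266))² = (-6 + √(1764 + 28561)/4) - (√(-542))² = (-6 + √30325/4) - (I*√542)² = (-6 + (5*√1213)/4) - 1*(-542) = (-6 + 5*√1213/4) + 542 = 536 + 5*√1213/4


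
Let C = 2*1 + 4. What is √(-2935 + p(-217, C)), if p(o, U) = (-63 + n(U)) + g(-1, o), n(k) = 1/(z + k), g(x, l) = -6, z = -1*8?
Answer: I*√12018/2 ≈ 54.813*I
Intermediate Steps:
z = -8
n(k) = 1/(-8 + k)
C = 6 (C = 2 + 4 = 6)
p(o, U) = -69 + 1/(-8 + U) (p(o, U) = (-63 + 1/(-8 + U)) - 6 = -69 + 1/(-8 + U))
√(-2935 + p(-217, C)) = √(-2935 + (553 - 69*6)/(-8 + 6)) = √(-2935 + (553 - 414)/(-2)) = √(-2935 - ½*139) = √(-2935 - 139/2) = √(-6009/2) = I*√12018/2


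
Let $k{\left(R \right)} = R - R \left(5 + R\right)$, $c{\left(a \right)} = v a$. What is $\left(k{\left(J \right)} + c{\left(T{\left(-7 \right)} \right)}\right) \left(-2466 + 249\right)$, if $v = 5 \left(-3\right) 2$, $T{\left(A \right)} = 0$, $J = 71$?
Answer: $11805525$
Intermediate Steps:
$v = -30$ ($v = \left(-15\right) 2 = -30$)
$c{\left(a \right)} = - 30 a$
$k{\left(R \right)} = R - R \left(5 + R\right)$
$\left(k{\left(J \right)} + c{\left(T{\left(-7 \right)} \right)}\right) \left(-2466 + 249\right) = \left(\left(-1\right) 71 \left(4 + 71\right) - 0\right) \left(-2466 + 249\right) = \left(\left(-1\right) 71 \cdot 75 + 0\right) \left(-2217\right) = \left(-5325 + 0\right) \left(-2217\right) = \left(-5325\right) \left(-2217\right) = 11805525$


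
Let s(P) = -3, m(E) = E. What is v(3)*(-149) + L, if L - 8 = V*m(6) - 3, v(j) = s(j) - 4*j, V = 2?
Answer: 2252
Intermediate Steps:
v(j) = -3 - 4*j
L = 17 (L = 8 + (2*6 - 3) = 8 + (12 - 3) = 8 + 9 = 17)
v(3)*(-149) + L = (-3 - 4*3)*(-149) + 17 = (-3 - 12)*(-149) + 17 = -15*(-149) + 17 = 2235 + 17 = 2252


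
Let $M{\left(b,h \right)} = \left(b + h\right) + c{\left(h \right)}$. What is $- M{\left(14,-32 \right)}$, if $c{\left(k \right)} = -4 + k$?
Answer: $54$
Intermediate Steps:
$M{\left(b,h \right)} = -4 + b + 2 h$ ($M{\left(b,h \right)} = \left(b + h\right) + \left(-4 + h\right) = -4 + b + 2 h$)
$- M{\left(14,-32 \right)} = - (-4 + 14 + 2 \left(-32\right)) = - (-4 + 14 - 64) = \left(-1\right) \left(-54\right) = 54$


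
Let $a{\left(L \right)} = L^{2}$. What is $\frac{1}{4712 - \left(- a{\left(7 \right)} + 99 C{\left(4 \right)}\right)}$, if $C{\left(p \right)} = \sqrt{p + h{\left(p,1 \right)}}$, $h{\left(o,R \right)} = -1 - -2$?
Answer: $\frac{529}{2513124} + \frac{11 \sqrt{5}}{2513124} \approx 0.00022028$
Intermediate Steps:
$h{\left(o,R \right)} = 1$ ($h{\left(o,R \right)} = -1 + 2 = 1$)
$C{\left(p \right)} = \sqrt{1 + p}$ ($C{\left(p \right)} = \sqrt{p + 1} = \sqrt{1 + p}$)
$\frac{1}{4712 - \left(- a{\left(7 \right)} + 99 C{\left(4 \right)}\right)} = \frac{1}{4712 + \left(7^{2} - 99 \sqrt{1 + 4}\right)} = \frac{1}{4712 + \left(49 - 99 \sqrt{5}\right)} = \frac{1}{4761 - 99 \sqrt{5}}$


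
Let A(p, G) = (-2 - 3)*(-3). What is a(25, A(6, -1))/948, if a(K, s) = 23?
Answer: 23/948 ≈ 0.024262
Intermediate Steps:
A(p, G) = 15 (A(p, G) = -5*(-3) = 15)
a(25, A(6, -1))/948 = 23/948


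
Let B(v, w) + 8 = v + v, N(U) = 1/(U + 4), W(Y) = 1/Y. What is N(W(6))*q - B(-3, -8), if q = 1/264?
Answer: 15401/1100 ≈ 14.001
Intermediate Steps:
W(Y) = 1/Y
q = 1/264 ≈ 0.0037879
N(U) = 1/(4 + U)
B(v, w) = -8 + 2*v (B(v, w) = -8 + (v + v) = -8 + 2*v)
N(W(6))*q - B(-3, -8) = (1/264)/(4 + 1/6) - (-8 + 2*(-3)) = (1/264)/(4 + 1/6) - (-8 - 6) = (1/264)/(25/6) - 1*(-14) = (6/25)*(1/264) + 14 = 1/1100 + 14 = 15401/1100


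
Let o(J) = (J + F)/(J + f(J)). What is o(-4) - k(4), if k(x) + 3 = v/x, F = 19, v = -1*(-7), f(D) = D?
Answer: -5/8 ≈ -0.62500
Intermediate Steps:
v = 7
k(x) = -3 + 7/x
o(J) = (19 + J)/(2*J) (o(J) = (J + 19)/(J + J) = (19 + J)/((2*J)) = (19 + J)*(1/(2*J)) = (19 + J)/(2*J))
o(-4) - k(4) = (½)*(19 - 4)/(-4) - (-3 + 7/4) = (½)*(-¼)*15 - (-3 + 7*(¼)) = -15/8 - (-3 + 7/4) = -15/8 - 1*(-5/4) = -15/8 + 5/4 = -5/8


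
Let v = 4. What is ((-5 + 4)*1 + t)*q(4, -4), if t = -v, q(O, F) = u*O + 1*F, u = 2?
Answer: -20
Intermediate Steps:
q(O, F) = F + 2*O (q(O, F) = 2*O + 1*F = 2*O + F = F + 2*O)
t = -4 (t = -1*4 = -4)
((-5 + 4)*1 + t)*q(4, -4) = ((-5 + 4)*1 - 4)*(-4 + 2*4) = (-1*1 - 4)*(-4 + 8) = (-1 - 4)*4 = -5*4 = -20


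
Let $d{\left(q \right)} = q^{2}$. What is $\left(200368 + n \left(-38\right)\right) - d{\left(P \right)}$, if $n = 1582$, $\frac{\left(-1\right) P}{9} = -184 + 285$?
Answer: $-686029$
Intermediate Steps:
$P = -909$ ($P = - 9 \left(-184 + 285\right) = \left(-9\right) 101 = -909$)
$\left(200368 + n \left(-38\right)\right) - d{\left(P \right)} = \left(200368 + 1582 \left(-38\right)\right) - \left(-909\right)^{2} = \left(200368 - 60116\right) - 826281 = 140252 - 826281 = -686029$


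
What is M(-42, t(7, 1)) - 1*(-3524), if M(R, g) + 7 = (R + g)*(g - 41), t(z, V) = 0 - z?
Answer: 5869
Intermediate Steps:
t(z, V) = -z
M(R, g) = -7 + (-41 + g)*(R + g) (M(R, g) = -7 + (R + g)*(g - 41) = -7 + (R + g)*(-41 + g) = -7 + (-41 + g)*(R + g))
M(-42, t(7, 1)) - 1*(-3524) = (-7 + (-1*7)**2 - 41*(-42) - (-41)*7 - (-42)*7) - 1*(-3524) = (-7 + (-7)**2 + 1722 - 41*(-7) - 42*(-7)) + 3524 = (-7 + 49 + 1722 + 287 + 294) + 3524 = 2345 + 3524 = 5869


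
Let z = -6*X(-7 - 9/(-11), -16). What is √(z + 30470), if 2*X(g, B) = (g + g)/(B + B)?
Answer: √14746919/22 ≈ 174.55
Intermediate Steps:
X(g, B) = g/(2*B) (X(g, B) = ((g + g)/(B + B))/2 = ((2*g)/((2*B)))/2 = ((2*g)*(1/(2*B)))/2 = (g/B)/2 = g/(2*B))
z = -51/44 (z = -3*(-7 - 9/(-11))/(-16) = -3*(-7 - 9*(-1/11))*(-1)/16 = -3*(-7 + 9/11)*(-1)/16 = -3*(-68)*(-1)/(11*16) = -6*17/88 = -51/44 ≈ -1.1591)
√(z + 30470) = √(-51/44 + 30470) = √(1340629/44) = √14746919/22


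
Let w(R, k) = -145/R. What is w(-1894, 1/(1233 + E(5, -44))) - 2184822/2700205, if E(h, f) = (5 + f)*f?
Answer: -3746523143/5114188270 ≈ -0.73257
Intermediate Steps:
E(h, f) = f*(5 + f)
w(-1894, 1/(1233 + E(5, -44))) - 2184822/2700205 = -145/(-1894) - 2184822/2700205 = -145*(-1/1894) - 2184822/2700205 = 145/1894 - 1*2184822/2700205 = 145/1894 - 2184822/2700205 = -3746523143/5114188270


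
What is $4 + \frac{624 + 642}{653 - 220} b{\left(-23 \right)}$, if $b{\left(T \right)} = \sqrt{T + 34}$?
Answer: $4 + \frac{1266 \sqrt{11}}{433} \approx 13.697$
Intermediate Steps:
$b{\left(T \right)} = \sqrt{34 + T}$
$4 + \frac{624 + 642}{653 - 220} b{\left(-23 \right)} = 4 + \frac{624 + 642}{653 - 220} \sqrt{34 - 23} = 4 + \frac{1266}{433} \sqrt{11} = 4 + 1266 \cdot \frac{1}{433} \sqrt{11} = 4 + \frac{1266 \sqrt{11}}{433}$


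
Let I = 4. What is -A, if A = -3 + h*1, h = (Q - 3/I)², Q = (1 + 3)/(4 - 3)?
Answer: -121/16 ≈ -7.5625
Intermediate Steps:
Q = 4 (Q = 4/1 = 4*1 = 4)
h = 169/16 (h = (4 - 3/4)² = (4 - 3*¼)² = (4 - ¾)² = (13/4)² = 169/16 ≈ 10.563)
A = 121/16 (A = -3 + (169/16)*1 = -3 + 169/16 = 121/16 ≈ 7.5625)
-A = -1*121/16 = -121/16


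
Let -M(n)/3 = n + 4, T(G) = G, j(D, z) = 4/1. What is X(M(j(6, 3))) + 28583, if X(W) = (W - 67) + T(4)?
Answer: 28496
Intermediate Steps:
j(D, z) = 4 (j(D, z) = 4*1 = 4)
M(n) = -12 - 3*n (M(n) = -3*(n + 4) = -3*(4 + n) = -12 - 3*n)
X(W) = -63 + W (X(W) = (W - 67) + 4 = (-67 + W) + 4 = -63 + W)
X(M(j(6, 3))) + 28583 = (-63 + (-12 - 3*4)) + 28583 = (-63 + (-12 - 12)) + 28583 = (-63 - 24) + 28583 = -87 + 28583 = 28496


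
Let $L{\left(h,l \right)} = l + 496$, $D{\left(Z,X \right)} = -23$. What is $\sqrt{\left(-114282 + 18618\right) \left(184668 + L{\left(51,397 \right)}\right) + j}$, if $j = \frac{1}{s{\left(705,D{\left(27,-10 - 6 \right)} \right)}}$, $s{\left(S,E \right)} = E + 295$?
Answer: $\frac{i \sqrt{82082970698479}}{68} \approx 1.3323 \cdot 10^{5} i$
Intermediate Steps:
$L{\left(h,l \right)} = 496 + l$
$s{\left(S,E \right)} = 295 + E$
$j = \frac{1}{272}$ ($j = \frac{1}{295 - 23} = \frac{1}{272} \approx 0.0036765$)
$\sqrt{\left(-114282 + 18618\right) \left(184668 + L{\left(51,397 \right)}\right) + j} = \sqrt{\left(-114282 + 18618\right) \left(184668 + \left(496 + 397\right)\right) + \frac{1}{272}} = \sqrt{- 95664 \left(184668 + 893\right) + \frac{1}{272}} = \sqrt{\left(-95664\right) 185561 + \frac{1}{272}} = \sqrt{-17751507504 + \frac{1}{272}} = \sqrt{- \frac{4828410041087}{272}} = \frac{i \sqrt{82082970698479}}{68}$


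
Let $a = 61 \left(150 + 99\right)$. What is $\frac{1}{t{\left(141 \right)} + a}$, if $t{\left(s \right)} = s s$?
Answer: $\frac{1}{35070} \approx 2.8514 \cdot 10^{-5}$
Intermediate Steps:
$t{\left(s \right)} = s^{2}$
$a = 15189$ ($a = 61 \cdot 249 = 15189$)
$\frac{1}{t{\left(141 \right)} + a} = \frac{1}{141^{2} + 15189} = \frac{1}{19881 + 15189} = \frac{1}{35070}$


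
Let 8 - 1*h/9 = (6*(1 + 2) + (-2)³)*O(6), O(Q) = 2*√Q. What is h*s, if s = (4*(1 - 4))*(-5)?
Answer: 4320 - 10800*√6 ≈ -22135.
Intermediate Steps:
h = 72 - 180*√6 (h = 72 - 9*(6*(1 + 2) + (-2)³)*2*√6 = 72 - 9*(6*3 - 8)*2*√6 = 72 - 9*(18 - 8)*2*√6 = 72 - 90*2*√6 = 72 - 180*√6 ≈ -368.91)
s = 60 (s = (4*(-3))*(-5) = -12*(-5) = 60)
h*s = (72 - 180*√6)*60 = 4320 - 10800*√6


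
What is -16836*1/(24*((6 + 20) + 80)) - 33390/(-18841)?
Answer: -19355243/3994292 ≈ -4.8457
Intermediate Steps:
-16836*1/(24*((6 + 20) + 80)) - 33390/(-18841) = -16836*1/(24*(26 + 80)) - 33390*(-1/18841) = -16836/(24*106) + 33390/18841 = -16836/2544 + 33390/18841 = -16836*1/2544 + 33390/18841 = -1403/212 + 33390/18841 = -19355243/3994292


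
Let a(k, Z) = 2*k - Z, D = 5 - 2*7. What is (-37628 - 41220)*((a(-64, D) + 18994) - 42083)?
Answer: 1829904384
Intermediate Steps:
D = -9 (D = 5 - 14 = -9)
a(k, Z) = -Z + 2*k
(-37628 - 41220)*((a(-64, D) + 18994) - 42083) = (-37628 - 41220)*(((-1*(-9) + 2*(-64)) + 18994) - 42083) = -78848*(((9 - 128) + 18994) - 42083) = -78848*((-119 + 18994) - 42083) = -78848*(18875 - 42083) = -78848*(-23208) = 1829904384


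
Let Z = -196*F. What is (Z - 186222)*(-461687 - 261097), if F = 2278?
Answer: 457312664640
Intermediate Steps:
Z = -446488 (Z = -196*2278 = -446488)
(Z - 186222)*(-461687 - 261097) = (-446488 - 186222)*(-461687 - 261097) = -632710*(-722784) = 457312664640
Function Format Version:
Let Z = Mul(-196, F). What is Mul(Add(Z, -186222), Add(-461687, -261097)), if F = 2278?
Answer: 457312664640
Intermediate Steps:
Z = -446488 (Z = Mul(-196, 2278) = -446488)
Mul(Add(Z, -186222), Add(-461687, -261097)) = Mul(Add(-446488, -186222), Add(-461687, -261097)) = Mul(-632710, -722784) = 457312664640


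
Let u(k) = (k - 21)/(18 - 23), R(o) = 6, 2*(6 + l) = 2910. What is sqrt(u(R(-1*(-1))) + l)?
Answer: 22*sqrt(3) ≈ 38.105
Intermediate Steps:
l = 1449 (l = -6 + (1/2)*2910 = -6 + 1455 = 1449)
u(k) = 21/5 - k/5 (u(k) = (-21 + k)/(-5) = (-21 + k)*(-1/5) = 21/5 - k/5)
sqrt(u(R(-1*(-1))) + l) = sqrt((21/5 - 1/5*6) + 1449) = sqrt((21/5 - 6/5) + 1449) = sqrt(3 + 1449) = sqrt(1452) = 22*sqrt(3)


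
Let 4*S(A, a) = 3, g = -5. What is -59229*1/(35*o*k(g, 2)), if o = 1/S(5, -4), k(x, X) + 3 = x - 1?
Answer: 19743/140 ≈ 141.02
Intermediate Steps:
S(A, a) = 3/4 (S(A, a) = (1/4)*3 = 3/4)
k(x, X) = -4 + x (k(x, X) = -3 + (x - 1) = -3 + (-1 + x) = -4 + x)
o = 4/3 (o = 1/(3/4) = 4/3 ≈ 1.3333)
-59229*1/(35*o*k(g, 2)) = -59229*3/(140*(-4 - 5)) = -59229/((140/3)*(-9)) = -59229/(-420) = -59229*(-1/420) = 19743/140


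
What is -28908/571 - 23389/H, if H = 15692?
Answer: -466979455/8960132 ≈ -52.117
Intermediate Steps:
-28908/571 - 23389/H = -28908/571 - 23389/15692 = -466979455/8960132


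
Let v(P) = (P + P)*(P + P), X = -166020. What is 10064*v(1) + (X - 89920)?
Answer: -215684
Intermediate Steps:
v(P) = 4*P² (v(P) = (2*P)*(2*P) = 4*P²)
10064*v(1) + (X - 89920) = 10064*(4*1²) + (-166020 - 89920) = 10064*(4*1) - 255940 = 10064*4 - 255940 = 40256 - 255940 = -215684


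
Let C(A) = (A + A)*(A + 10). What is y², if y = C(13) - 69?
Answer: 279841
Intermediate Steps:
C(A) = 2*A*(10 + A) (C(A) = (2*A)*(10 + A) = 2*A*(10 + A))
y = 529 (y = 2*13*(10 + 13) - 69 = 2*13*23 - 69 = 598 - 69 = 529)
y² = 529² = 279841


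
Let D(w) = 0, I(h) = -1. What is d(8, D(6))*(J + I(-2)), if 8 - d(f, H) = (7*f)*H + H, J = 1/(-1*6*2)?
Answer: -26/3 ≈ -8.6667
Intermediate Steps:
J = -1/12 (J = 1/(-6*2) = 1/(-12) = -1/12 ≈ -0.083333)
d(f, H) = 8 - H - 7*H*f (d(f, H) = 8 - ((7*f)*H + H) = 8 - (7*H*f + H) = 8 - (H + 7*H*f) = 8 + (-H - 7*H*f) = 8 - H - 7*H*f)
d(8, D(6))*(J + I(-2)) = (8 - 1*0 - 7*0*8)*(-1/12 - 1) = (8 + 0 + 0)*(-13/12) = 8*(-13/12) = -26/3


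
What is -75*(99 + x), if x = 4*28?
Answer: -15825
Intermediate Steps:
x = 112
-75*(99 + x) = -75*(99 + 112) = -75*211 = -15825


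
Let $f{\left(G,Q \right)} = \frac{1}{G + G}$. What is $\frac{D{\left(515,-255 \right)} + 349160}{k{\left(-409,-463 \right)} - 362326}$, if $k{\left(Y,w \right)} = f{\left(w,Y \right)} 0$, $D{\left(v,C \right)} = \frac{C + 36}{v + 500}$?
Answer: $- \frac{354397181}{367760890} \approx -0.96366$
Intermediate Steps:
$f{\left(G,Q \right)} = \frac{1}{2 G}$
$D{\left(v,C \right)} = \frac{36 + C}{500 + v}$
$k{\left(Y,w \right)} = 0$ ($k{\left(Y,w \right)} = \frac{1}{2 w} 0 = 0$)
$\frac{D{\left(515,-255 \right)} + 349160}{k{\left(-409,-463 \right)} - 362326} = \frac{\frac{36 - 255}{500 + 515} + 349160}{0 - 362326} = \frac{\frac{1}{1015} \left(-219\right) + 349160}{-362326} = \left(\frac{1}{1015} \left(-219\right) + 349160\right) \left(- \frac{1}{362326}\right) = \left(- \frac{219}{1015} + 349160\right) \left(- \frac{1}{362326}\right) = \frac{354397181}{1015} \left(- \frac{1}{362326}\right) = - \frac{354397181}{367760890}$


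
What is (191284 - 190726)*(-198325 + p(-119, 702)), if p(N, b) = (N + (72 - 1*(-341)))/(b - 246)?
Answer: -4205269629/38 ≈ -1.1066e+8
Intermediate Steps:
p(N, b) = (413 + N)/(-246 + b) (p(N, b) = (N + (72 + 341))/(-246 + b) = (N + 413)/(-246 + b) = (413 + N)/(-246 + b))
(191284 - 190726)*(-198325 + p(-119, 702)) = (191284 - 190726)*(-198325 + (413 - 119)/(-246 + 702)) = 558*(-198325 + 294/456) = 558*(-198325 + (1/456)*294) = 558*(-198325 + 49/76) = 558*(-15072651/76) = -4205269629/38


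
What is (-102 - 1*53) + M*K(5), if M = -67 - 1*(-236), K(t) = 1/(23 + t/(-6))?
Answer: -19601/133 ≈ -147.38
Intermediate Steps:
K(t) = 1/(23 - t/6) (K(t) = 1/(23 + t*(-⅙)) = 1/(23 - t/6))
M = 169 (M = -67 + 236 = 169)
(-102 - 1*53) + M*K(5) = (-102 - 1*53) + 169*(-6/(-138 + 5)) = (-102 - 53) + 169*(-6/(-133)) = -155 + 169*(-6*(-1/133)) = -155 + 169*(6/133) = -155 + 1014/133 = -19601/133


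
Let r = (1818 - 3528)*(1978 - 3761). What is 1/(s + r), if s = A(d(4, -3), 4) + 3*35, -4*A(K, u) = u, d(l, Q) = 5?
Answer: 1/3049034 ≈ 3.2797e-7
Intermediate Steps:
A(K, u) = -u/4
s = 104 (s = -¼*4 + 3*35 = -1 + 105 = 104)
r = 3048930 (r = -1710*(-1783) = 3048930)
1/(s + r) = 1/(104 + 3048930) = 1/3049034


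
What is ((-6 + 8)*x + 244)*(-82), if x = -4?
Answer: -19352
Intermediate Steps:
((-6 + 8)*x + 244)*(-82) = ((-6 + 8)*(-4) + 244)*(-82) = (2*(-4) + 244)*(-82) = (-8 + 244)*(-82) = 236*(-82) = -19352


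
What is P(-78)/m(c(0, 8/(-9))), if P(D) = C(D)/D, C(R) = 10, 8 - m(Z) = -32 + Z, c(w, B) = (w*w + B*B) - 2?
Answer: -135/43394 ≈ -0.0031110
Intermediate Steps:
c(w, B) = -2 + B² + w² (c(w, B) = (w² + B²) - 2 = (B² + w²) - 2 = -2 + B² + w²)
m(Z) = 40 - Z (m(Z) = 8 - (-32 + Z) = 8 + (32 - Z) = 40 - Z)
P(D) = 10/D
P(-78)/m(c(0, 8/(-9))) = (10/(-78))/(40 - (-2 + (8/(-9))² + 0²)) = (10*(-1/78))/(40 - (-2 + (8*(-⅑))² + 0)) = -5/(39*(40 - (-2 + (-8/9)² + 0))) = -5/(39*(40 - (-2 + 64/81 + 0))) = -5/(39*(40 - 1*(-98/81))) = -5/(39*(40 + 98/81)) = -5/(39*3338/81) = -5/39*81/3338 = -135/43394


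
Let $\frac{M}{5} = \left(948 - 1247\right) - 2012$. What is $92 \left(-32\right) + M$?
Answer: $-14499$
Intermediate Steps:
$M = -11555$ ($M = 5 \left(\left(948 - 1247\right) - 2012\right) = 5 \left(-299 - 2012\right) = 5 \left(-2311\right) = -11555$)
$92 \left(-32\right) + M = 92 \left(-32\right) - 11555 = -2944 - 11555 = -14499$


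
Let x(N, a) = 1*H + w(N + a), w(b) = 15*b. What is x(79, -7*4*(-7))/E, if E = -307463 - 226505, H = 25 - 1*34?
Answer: -1029/133492 ≈ -0.0077083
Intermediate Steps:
H = -9 (H = 25 - 34 = -9)
E = -533968
x(N, a) = -9 + 15*N + 15*a (x(N, a) = 1*(-9) + 15*(N + a) = -9 + (15*N + 15*a) = -9 + 15*N + 15*a)
x(79, -7*4*(-7))/E = (-9 + 15*79 + 15*(-7*4*(-7)))/(-533968) = (-9 + 1185 + 15*(-28*(-7)))*(-1/533968) = (-9 + 1185 + 15*196)*(-1/533968) = (-9 + 1185 + 2940)*(-1/533968) = 4116*(-1/533968) = -1029/133492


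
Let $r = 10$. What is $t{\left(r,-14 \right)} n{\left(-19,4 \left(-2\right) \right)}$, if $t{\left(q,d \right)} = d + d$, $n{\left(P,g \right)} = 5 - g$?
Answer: $-364$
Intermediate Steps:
$t{\left(q,d \right)} = 2 d$
$t{\left(r,-14 \right)} n{\left(-19,4 \left(-2\right) \right)} = 2 \left(-14\right) \left(5 - 4 \left(-2\right)\right) = - 28 \left(5 - -8\right) = - 28 \left(5 + 8\right) = \left(-28\right) 13 = -364$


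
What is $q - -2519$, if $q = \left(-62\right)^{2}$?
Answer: $6363$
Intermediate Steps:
$q = 3844$
$q - -2519 = 3844 - -2519 = 3844 + 2519 = 6363$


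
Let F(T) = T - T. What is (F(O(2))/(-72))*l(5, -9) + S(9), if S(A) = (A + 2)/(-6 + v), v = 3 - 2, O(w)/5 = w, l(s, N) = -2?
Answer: -11/5 ≈ -2.2000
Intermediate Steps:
O(w) = 5*w
v = 1
F(T) = 0
S(A) = -⅖ - A/5 (S(A) = (A + 2)/(-6 + 1) = (2 + A)/(-5) = (2 + A)*(-⅕) = -⅖ - A/5)
(F(O(2))/(-72))*l(5, -9) + S(9) = (0/(-72))*(-2) + (-⅖ - ⅕*9) = (0*(-1/72))*(-2) + (-⅖ - 9/5) = 0*(-2) - 11/5 = 0 - 11/5 = -11/5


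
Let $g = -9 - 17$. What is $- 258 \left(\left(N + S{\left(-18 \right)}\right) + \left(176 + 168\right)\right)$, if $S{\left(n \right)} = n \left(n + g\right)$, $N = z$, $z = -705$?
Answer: $-111198$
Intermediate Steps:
$N = -705$
$g = -26$ ($g = -9 - 17 = -26$)
$S{\left(n \right)} = n \left(-26 + n\right)$ ($S{\left(n \right)} = n \left(n - 26\right) = n \left(-26 + n\right)$)
$- 258 \left(\left(N + S{\left(-18 \right)}\right) + \left(176 + 168\right)\right) = - 258 \left(\left(-705 - 18 \left(-26 - 18\right)\right) + \left(176 + 168\right)\right) = - 258 \left(\left(-705 - -792\right) + 344\right) = - 258 \left(\left(-705 + 792\right) + 344\right) = - 258 \left(87 + 344\right) = \left(-258\right) 431 = -111198$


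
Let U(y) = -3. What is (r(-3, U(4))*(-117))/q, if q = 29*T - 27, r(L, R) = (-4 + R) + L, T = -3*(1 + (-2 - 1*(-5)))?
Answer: -78/25 ≈ -3.1200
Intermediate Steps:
T = -12 (T = -3*(1 + (-2 + 5)) = -3*(1 + 3) = -3*4 = -12)
r(L, R) = -4 + L + R
q = -375 (q = 29*(-12) - 27 = -348 - 27 = -375)
(r(-3, U(4))*(-117))/q = ((-4 - 3 - 3)*(-117))/(-375) = -10*(-117)*(-1/375) = 1170*(-1/375) = -78/25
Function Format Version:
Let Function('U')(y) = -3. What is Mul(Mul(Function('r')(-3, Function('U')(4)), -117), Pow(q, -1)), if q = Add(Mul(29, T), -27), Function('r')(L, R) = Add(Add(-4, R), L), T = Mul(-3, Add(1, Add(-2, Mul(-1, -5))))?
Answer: Rational(-78, 25) ≈ -3.1200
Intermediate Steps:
T = -12 (T = Mul(-3, Add(1, Add(-2, 5))) = Mul(-3, Add(1, 3)) = Mul(-3, 4) = -12)
Function('r')(L, R) = Add(-4, L, R)
q = -375 (q = Add(Mul(29, -12), -27) = Add(-348, -27) = -375)
Mul(Mul(Function('r')(-3, Function('U')(4)), -117), Pow(q, -1)) = Mul(Mul(Add(-4, -3, -3), -117), Pow(-375, -1)) = Mul(Mul(-10, -117), Rational(-1, 375)) = Mul(1170, Rational(-1, 375)) = Rational(-78, 25)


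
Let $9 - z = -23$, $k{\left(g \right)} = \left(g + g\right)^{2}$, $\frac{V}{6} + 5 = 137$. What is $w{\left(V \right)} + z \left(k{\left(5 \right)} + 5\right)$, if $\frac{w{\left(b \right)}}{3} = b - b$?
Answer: $3360$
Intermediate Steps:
$V = 792$ ($V = -30 + 6 \cdot 137 = -30 + 822 = 792$)
$k{\left(g \right)} = 4 g^{2}$ ($k{\left(g \right)} = \left(2 g\right)^{2} = 4 g^{2}$)
$w{\left(b \right)} = 0$ ($w{\left(b \right)} = 3 \left(b - b\right) = 3 \cdot 0 = 0$)
$z = 32$ ($z = 9 - -23 = 9 + 23 = 32$)
$w{\left(V \right)} + z \left(k{\left(5 \right)} + 5\right) = 0 + 32 \left(4 \cdot 5^{2} + 5\right) = 0 + 32 \left(4 \cdot 25 + 5\right) = 0 + 32 \left(100 + 5\right) = 0 + 32 \cdot 105 = 0 + 3360 = 3360$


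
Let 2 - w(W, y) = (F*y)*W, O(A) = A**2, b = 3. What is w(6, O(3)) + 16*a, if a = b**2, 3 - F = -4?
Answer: -232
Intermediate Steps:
F = 7 (F = 3 - 1*(-4) = 3 + 4 = 7)
a = 9 (a = 3**2 = 9)
w(W, y) = 2 - 7*W*y (w(W, y) = 2 - 7*y*W = 2 - 7*W*y)
w(6, O(3)) + 16*a = (2 - 7*6*3**2) + 16*9 = (2 - 7*6*9) + 144 = (2 - 378) + 144 = -376 + 144 = -232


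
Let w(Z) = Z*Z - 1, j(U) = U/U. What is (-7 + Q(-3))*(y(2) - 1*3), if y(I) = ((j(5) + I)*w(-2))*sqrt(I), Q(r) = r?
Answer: 30 - 90*sqrt(2) ≈ -97.279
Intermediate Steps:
j(U) = 1
w(Z) = -1 + Z**2 (w(Z) = Z**2 - 1 = -1 + Z**2)
y(I) = sqrt(I)*(3 + 3*I) (y(I) = ((1 + I)*(-1 + (-2)**2))*sqrt(I) = ((1 + I)*(-1 + 4))*sqrt(I) = ((1 + I)*3)*sqrt(I) = (3 + 3*I)*sqrt(I) = sqrt(I)*(3 + 3*I))
(-7 + Q(-3))*(y(2) - 1*3) = (-7 - 3)*(3*sqrt(2)*(1 + 2) - 1*3) = -10*(3*sqrt(2)*3 - 3) = -10*(9*sqrt(2) - 3) = -10*(-3 + 9*sqrt(2)) = 30 - 90*sqrt(2)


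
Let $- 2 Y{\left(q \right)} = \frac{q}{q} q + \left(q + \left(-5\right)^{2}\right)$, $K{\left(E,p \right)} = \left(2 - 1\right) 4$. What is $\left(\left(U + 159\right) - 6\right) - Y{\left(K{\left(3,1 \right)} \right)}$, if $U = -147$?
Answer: $\frac{45}{2} \approx 22.5$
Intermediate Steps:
$K{\left(E,p \right)} = 4$ ($K{\left(E,p \right)} = 1 \cdot 4 = 4$)
$Y{\left(q \right)} = - \frac{25}{2} - q$ ($Y{\left(q \right)} = - \frac{\frac{q}{q} q + \left(q + \left(-5\right)^{2}\right)}{2} = - \frac{1 q + \left(q + 25\right)}{2} = - \frac{q + \left(25 + q\right)}{2} = - \frac{25 + 2 q}{2} = - \frac{25}{2} - q$)
$\left(\left(U + 159\right) - 6\right) - Y{\left(K{\left(3,1 \right)} \right)} = \left(\left(-147 + 159\right) - 6\right) - \left(- \frac{25}{2} - 4\right) = \left(12 - 6\right) - \left(- \frac{25}{2} - 4\right) = 6 - - \frac{33}{2} = 6 + \frac{33}{2} = \frac{45}{2}$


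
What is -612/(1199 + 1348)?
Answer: -68/283 ≈ -0.24028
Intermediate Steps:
-612/(1199 + 1348) = -612/2547 = -612*1/2547 = -68/283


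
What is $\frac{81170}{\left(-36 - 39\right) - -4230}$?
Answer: $\frac{16234}{831} \approx 19.535$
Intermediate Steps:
$\frac{81170}{\left(-36 - 39\right) - -4230} = \frac{81170}{\left(-36 - 39\right) + 4230} = \frac{81170}{-75 + 4230} = \frac{81170}{4155} = 81170 \cdot \frac{1}{4155} = \frac{16234}{831}$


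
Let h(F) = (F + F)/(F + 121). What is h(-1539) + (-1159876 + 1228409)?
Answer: 48591436/709 ≈ 68535.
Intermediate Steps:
h(F) = 2*F/(121 + F) (h(F) = (2*F)/(121 + F) = 2*F/(121 + F))
h(-1539) + (-1159876 + 1228409) = 2*(-1539)/(121 - 1539) + (-1159876 + 1228409) = 2*(-1539)/(-1418) + 68533 = 2*(-1539)*(-1/1418) + 68533 = 1539/709 + 68533 = 48591436/709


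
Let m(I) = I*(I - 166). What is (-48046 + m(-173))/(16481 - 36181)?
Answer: -10601/19700 ≈ -0.53812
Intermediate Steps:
m(I) = I*(-166 + I)
(-48046 + m(-173))/(16481 - 36181) = (-48046 - 173*(-166 - 173))/(16481 - 36181) = (-48046 - 173*(-339))/(-19700) = (-48046 + 58647)*(-1/19700) = 10601*(-1/19700) = -10601/19700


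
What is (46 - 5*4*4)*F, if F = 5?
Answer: -170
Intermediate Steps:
(46 - 5*4*4)*F = (46 - 5*4*4)*5 = (46 - 20*4)*5 = (46 - 80)*5 = -34*5 = -170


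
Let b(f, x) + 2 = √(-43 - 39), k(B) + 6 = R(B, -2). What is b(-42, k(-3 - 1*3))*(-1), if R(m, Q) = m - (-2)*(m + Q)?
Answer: 2 - I*√82 ≈ 2.0 - 9.0554*I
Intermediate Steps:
R(m, Q) = 2*Q + 3*m (R(m, Q) = m - (-2)*(Q + m) = m - (-2*Q - 2*m) = m + (2*Q + 2*m) = 2*Q + 3*m)
k(B) = -10 + 3*B (k(B) = -6 + (2*(-2) + 3*B) = -6 + (-4 + 3*B) = -10 + 3*B)
b(f, x) = -2 + I*√82 (b(f, x) = -2 + √(-43 - 39) = -2 + √(-82) = -2 + I*√82)
b(-42, k(-3 - 1*3))*(-1) = (-2 + I*√82)*(-1) = 2 - I*√82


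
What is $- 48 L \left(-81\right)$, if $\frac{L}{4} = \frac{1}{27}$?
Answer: $576$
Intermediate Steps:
$L = \frac{4}{27} \approx 0.14815$
$- 48 L \left(-81\right) = \left(-48\right) \frac{4}{27} \left(-81\right) = \left(- \frac{64}{9}\right) \left(-81\right) = 576$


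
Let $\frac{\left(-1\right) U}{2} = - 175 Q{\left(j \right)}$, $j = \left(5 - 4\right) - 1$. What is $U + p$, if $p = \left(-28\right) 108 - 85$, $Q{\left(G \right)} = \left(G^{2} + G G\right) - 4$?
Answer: $-4509$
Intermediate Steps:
$j = 0$ ($j = 1 - 1 = 0$)
$Q{\left(G \right)} = -4 + 2 G^{2}$ ($Q{\left(G \right)} = \left(G^{2} + G^{2}\right) - 4 = 2 G^{2} - 4 = -4 + 2 G^{2}$)
$p = -3109$ ($p = -3024 - 85 = -3109$)
$U = -1400$ ($U = - 2 \left(- 175 \left(-4 + 2 \cdot 0^{2}\right)\right) = - 2 \left(- 175 \left(-4 + 2 \cdot 0\right)\right) = - 2 \left(- 175 \left(-4 + 0\right)\right) = - 2 \left(\left(-175\right) \left(-4\right)\right) = \left(-2\right) 700 = -1400$)
$U + p = -1400 - 3109 = -4509$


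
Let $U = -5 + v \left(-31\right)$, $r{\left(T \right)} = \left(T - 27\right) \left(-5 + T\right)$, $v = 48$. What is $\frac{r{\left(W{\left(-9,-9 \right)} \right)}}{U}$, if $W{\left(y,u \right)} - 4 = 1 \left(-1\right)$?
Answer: $- \frac{48}{1493} \approx -0.03215$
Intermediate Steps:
$W{\left(y,u \right)} = 3$ ($W{\left(y,u \right)} = 4 + 1 \left(-1\right) = 4 - 1 = 3$)
$r{\left(T \right)} = \left(-27 + T\right) \left(-5 + T\right)$
$U = -1493$ ($U = -5 + 48 \left(-31\right) = -5 - 1488 = -1493$)
$\frac{r{\left(W{\left(-9,-9 \right)} \right)}}{U} = \frac{135 + 3^{2} - 96}{-1493} = \left(135 + 9 - 96\right) \left(- \frac{1}{1493}\right) = 48 \left(- \frac{1}{1493}\right) = - \frac{48}{1493}$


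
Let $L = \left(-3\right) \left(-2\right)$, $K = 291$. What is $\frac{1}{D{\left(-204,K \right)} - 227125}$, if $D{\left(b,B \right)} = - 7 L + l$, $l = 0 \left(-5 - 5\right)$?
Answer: $- \frac{1}{227167} \approx -4.402 \cdot 10^{-6}$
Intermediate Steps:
$l = 0$ ($l = 0 \left(-10\right) = 0$)
$L = 6$
$D{\left(b,B \right)} = -42$ ($D{\left(b,B \right)} = \left(-7\right) 6 + 0 = -42 + 0 = -42$)
$\frac{1}{D{\left(-204,K \right)} - 227125} = \frac{1}{-42 - 227125} = \frac{1}{-227167} = - \frac{1}{227167}$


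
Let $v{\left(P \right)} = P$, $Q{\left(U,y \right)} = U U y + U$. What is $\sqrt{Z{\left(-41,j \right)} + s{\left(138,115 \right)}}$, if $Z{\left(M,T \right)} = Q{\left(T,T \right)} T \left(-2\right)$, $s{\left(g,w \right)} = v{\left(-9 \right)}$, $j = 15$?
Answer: $3 i \sqrt{11301} \approx 318.92 i$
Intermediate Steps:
$Q{\left(U,y \right)} = U + y U^{2}$ ($Q{\left(U,y \right)} = U^{2} y + U = y U^{2} + U = U + y U^{2}$)
$s{\left(g,w \right)} = -9$
$Z{\left(M,T \right)} = - 2 T^{2} \left(1 + T^{2}\right)$ ($Z{\left(M,T \right)} = T \left(1 + T T\right) T \left(-2\right) = T \left(1 + T^{2}\right) T \left(-2\right) = T^{2} \left(1 + T^{2}\right) \left(-2\right) = - 2 T^{2} \left(1 + T^{2}\right)$)
$\sqrt{Z{\left(-41,j \right)} + s{\left(138,115 \right)}} = \sqrt{2 \cdot 15^{2} \left(-1 - 15^{2}\right) - 9} = \sqrt{2 \cdot 225 \left(-1 - 225\right) - 9} = \sqrt{2 \cdot 225 \left(-226\right) - 9} = \sqrt{-101700 - 9} = \sqrt{-101709} = 3 i \sqrt{11301}$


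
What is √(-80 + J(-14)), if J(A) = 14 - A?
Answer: 2*I*√13 ≈ 7.2111*I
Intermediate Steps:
√(-80 + J(-14)) = √(-80 + (14 - 1*(-14))) = √(-80 + (14 + 14)) = √(-80 + 28) = √(-52) = 2*I*√13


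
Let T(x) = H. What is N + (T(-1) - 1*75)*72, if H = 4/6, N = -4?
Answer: -5356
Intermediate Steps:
H = 2/3 (H = 4*(1/6) = 2/3 ≈ 0.66667)
T(x) = 2/3
N + (T(-1) - 1*75)*72 = -4 + (2/3 - 1*75)*72 = -4 + (2/3 - 75)*72 = -4 - 223/3*72 = -4 - 5352 = -5356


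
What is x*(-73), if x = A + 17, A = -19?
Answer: 146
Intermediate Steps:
x = -2 (x = -19 + 17 = -2)
x*(-73) = -2*(-73) = 146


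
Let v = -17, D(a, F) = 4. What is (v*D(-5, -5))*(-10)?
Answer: 680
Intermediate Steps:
(v*D(-5, -5))*(-10) = -17*4*(-10) = -68*(-10) = 680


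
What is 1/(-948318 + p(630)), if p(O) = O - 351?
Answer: -1/948039 ≈ -1.0548e-6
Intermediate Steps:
p(O) = -351 + O
1/(-948318 + p(630)) = 1/(-948318 + (-351 + 630)) = 1/(-948318 + 279) = 1/(-948039) = -1/948039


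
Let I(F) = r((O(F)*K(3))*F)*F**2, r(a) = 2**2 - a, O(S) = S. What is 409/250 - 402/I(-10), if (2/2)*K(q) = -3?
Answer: 123331/76000 ≈ 1.6228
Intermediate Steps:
K(q) = -3
r(a) = 4 - a
I(F) = F**2*(4 + 3*F**2) (I(F) = (4 - F*(-3)*F)*F**2 = (4 - (-3*F)*F)*F**2 = (4 - (-3)*F**2)*F**2 = (4 + 3*F**2)*F**2 = F**2*(4 + 3*F**2))
409/250 - 402/I(-10) = 409/250 - 402*1/(100*(4 + 3*(-10)**2)) = 409*(1/250) - 402*1/(100*(4 + 3*100)) = 409/250 - 402*1/(100*(4 + 300)) = 409/250 - 402/(100*304) = 409/250 - 402/30400 = 409/250 - 402*1/30400 = 409/250 - 201/15200 = 123331/76000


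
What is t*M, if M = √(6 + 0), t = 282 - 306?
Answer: -24*√6 ≈ -58.788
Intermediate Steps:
t = -24
M = √6 ≈ 2.4495
t*M = -24*√6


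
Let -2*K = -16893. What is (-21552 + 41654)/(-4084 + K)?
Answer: 40204/8725 ≈ 4.6079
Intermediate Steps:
K = 16893/2 (K = -½*(-16893) = 16893/2 ≈ 8446.5)
(-21552 + 41654)/(-4084 + K) = (-21552 + 41654)/(-4084 + 16893/2) = 20102/(8725/2) = 20102*(2/8725) = 40204/8725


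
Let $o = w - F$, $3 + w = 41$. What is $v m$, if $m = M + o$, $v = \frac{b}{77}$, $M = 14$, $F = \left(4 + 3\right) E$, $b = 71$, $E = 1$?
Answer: $\frac{3195}{77} \approx 41.494$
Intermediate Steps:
$w = 38$ ($w = -3 + 41 = 38$)
$F = 7$ ($F = \left(4 + 3\right) 1 = 7 \cdot 1 = 7$)
$o = 31$ ($o = 38 - 7 = 31$)
$v = \frac{71}{77} \approx 0.92208$
$m = 45$ ($m = 14 + 31 = 45$)
$v m = \frac{71}{77} \cdot 45 = \frac{3195}{77}$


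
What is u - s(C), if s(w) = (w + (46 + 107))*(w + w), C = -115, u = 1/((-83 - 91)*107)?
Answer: 162721319/18618 ≈ 8740.0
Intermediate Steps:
u = -1/18618 (u = 1/(-174*107) = 1/(-18618) = -1/18618 ≈ -5.3711e-5)
s(w) = 2*w*(153 + w) (s(w) = (w + 153)*(2*w) = (153 + w)*(2*w) = 2*w*(153 + w))
u - s(C) = -1/18618 - 2*(-115)*(153 - 115) = -1/18618 - 2*(-115)*38 = -1/18618 - 1*(-8740) = -1/18618 + 8740 = 162721319/18618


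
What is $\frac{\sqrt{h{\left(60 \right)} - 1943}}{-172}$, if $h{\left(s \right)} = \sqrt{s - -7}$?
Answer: $- \frac{i \sqrt{1943 - \sqrt{67}}}{172} \approx - 0.25574 i$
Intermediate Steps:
$h{\left(s \right)} = \sqrt{7 + s}$ ($h{\left(s \right)} = \sqrt{s + \left(-9 + 16\right)} = \sqrt{s + 7} = \sqrt{7 + s}$)
$\frac{\sqrt{h{\left(60 \right)} - 1943}}{-172} = \frac{\sqrt{\sqrt{7 + 60} - 1943}}{-172} = \sqrt{\sqrt{67} - 1943} \left(- \frac{1}{172}\right) = \sqrt{-1943 + \sqrt{67}} \left(- \frac{1}{172}\right) = - \frac{\sqrt{-1943 + \sqrt{67}}}{172}$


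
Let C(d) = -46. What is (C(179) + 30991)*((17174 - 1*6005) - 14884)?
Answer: -114960675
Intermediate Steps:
(C(179) + 30991)*((17174 - 1*6005) - 14884) = (-46 + 30991)*((17174 - 1*6005) - 14884) = 30945*((17174 - 6005) - 14884) = 30945*(11169 - 14884) = 30945*(-3715) = -114960675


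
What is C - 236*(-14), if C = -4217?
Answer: -913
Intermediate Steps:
C - 236*(-14) = -4217 - 236*(-14) = -4217 + 3304 = -913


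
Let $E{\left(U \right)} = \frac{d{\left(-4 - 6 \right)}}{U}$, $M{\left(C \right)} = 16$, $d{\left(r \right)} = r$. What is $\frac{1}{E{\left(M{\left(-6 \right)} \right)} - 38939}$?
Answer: $- \frac{8}{311517} \approx -2.5681 \cdot 10^{-5}$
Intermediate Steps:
$E{\left(U \right)} = - \frac{10}{U}$ ($E{\left(U \right)} = \frac{-4 - 6}{U} = - \frac{10}{U}$)
$\frac{1}{E{\left(M{\left(-6 \right)} \right)} - 38939} = \frac{1}{- \frac{10}{16} - 38939} = \frac{1}{\left(-10\right) \frac{1}{16} - 38939} = \frac{1}{- \frac{5}{8} - 38939} = \frac{1}{- \frac{311517}{8}} = - \frac{8}{311517}$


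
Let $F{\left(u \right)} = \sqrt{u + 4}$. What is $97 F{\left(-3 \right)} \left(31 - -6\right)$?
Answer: $3589$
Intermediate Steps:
$F{\left(u \right)} = \sqrt{4 + u}$
$97 F{\left(-3 \right)} \left(31 - -6\right) = 97 \sqrt{4 - 3} \left(31 - -6\right) = 97 \sqrt{1} \left(31 + 6\right) = 97 \cdot 1 \cdot 37 = 97 \cdot 37 = 3589$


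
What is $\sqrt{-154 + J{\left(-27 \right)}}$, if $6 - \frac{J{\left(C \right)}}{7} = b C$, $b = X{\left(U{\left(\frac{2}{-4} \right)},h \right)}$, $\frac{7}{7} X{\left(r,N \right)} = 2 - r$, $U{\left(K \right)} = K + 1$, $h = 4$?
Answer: $\frac{7 \sqrt{14}}{2} \approx 13.096$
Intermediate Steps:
$U{\left(K \right)} = 1 + K$
$X{\left(r,N \right)} = 2 - r$
$b = \frac{3}{2}$ ($b = 2 - \left(1 + \frac{2}{-4}\right) = 2 - \left(1 + 2 \left(- \frac{1}{4}\right)\right) = 2 - \left(1 - \frac{1}{2}\right) = 2 - \frac{1}{2} = \frac{3}{2} \approx 1.5$)
$J{\left(C \right)} = 42 - \frac{21 C}{2}$ ($J{\left(C \right)} = 42 - 7 \frac{3 C}{2} = 42 - \frac{21 C}{2}$)
$\sqrt{-154 + J{\left(-27 \right)}} = \sqrt{-154 + \left(42 - - \frac{567}{2}\right)} = \sqrt{-154 + \left(42 + \frac{567}{2}\right)} = \sqrt{-154 + \frac{651}{2}} = \sqrt{\frac{343}{2}} = \frac{7 \sqrt{14}}{2}$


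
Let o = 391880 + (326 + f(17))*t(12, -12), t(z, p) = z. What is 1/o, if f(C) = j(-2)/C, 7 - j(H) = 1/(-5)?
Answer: 85/33642752 ≈ 2.5265e-6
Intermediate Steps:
j(H) = 36/5 (j(H) = 7 - 1/(-5) = 7 - 1*(-⅕) = 7 + ⅕ = 36/5)
f(C) = 36/(5*C)
o = 33642752/85 (o = 391880 + (326 + (36/5)/17)*12 = 391880 + (326 + (36/5)*(1/17))*12 = 391880 + (326 + 36/85)*12 = 391880 + (27746/85)*12 = 391880 + 332952/85 = 33642752/85 ≈ 3.9580e+5)
1/o = 1/(33642752/85) = 85/33642752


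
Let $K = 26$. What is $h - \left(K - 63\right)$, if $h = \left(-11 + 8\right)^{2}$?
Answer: $46$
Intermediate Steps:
$h = 9$ ($h = \left(-3\right)^{2} = 9$)
$h - \left(K - 63\right) = 9 - \left(26 - 63\right) = 9 - -37 = 9 + 37 = 46$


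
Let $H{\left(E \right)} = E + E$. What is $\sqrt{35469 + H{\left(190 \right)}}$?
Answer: $\sqrt{35849} \approx 189.34$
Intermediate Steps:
$H{\left(E \right)} = 2 E$
$\sqrt{35469 + H{\left(190 \right)}} = \sqrt{35469 + 2 \cdot 190} = \sqrt{35469 + 380} = \sqrt{35849}$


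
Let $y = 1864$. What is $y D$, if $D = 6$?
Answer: $11184$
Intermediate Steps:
$y D = 1864 \cdot 6 = 11184$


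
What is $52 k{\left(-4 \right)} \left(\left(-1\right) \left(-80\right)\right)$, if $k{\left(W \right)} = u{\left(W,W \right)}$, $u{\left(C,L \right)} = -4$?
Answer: $-16640$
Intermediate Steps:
$k{\left(W \right)} = -4$
$52 k{\left(-4 \right)} \left(\left(-1\right) \left(-80\right)\right) = 52 \left(-4\right) \left(\left(-1\right) \left(-80\right)\right) = \left(-208\right) 80 = -16640$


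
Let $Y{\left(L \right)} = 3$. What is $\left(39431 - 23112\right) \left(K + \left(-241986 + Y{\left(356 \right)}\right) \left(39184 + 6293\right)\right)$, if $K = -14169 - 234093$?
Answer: $-179589112467807$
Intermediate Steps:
$K = -248262$
$\left(39431 - 23112\right) \left(K + \left(-241986 + Y{\left(356 \right)}\right) \left(39184 + 6293\right)\right) = \left(39431 - 23112\right) \left(-248262 + \left(-241986 + 3\right) \left(39184 + 6293\right)\right) = 16319 \left(-248262 - 11004660891\right) = 16319 \left(-11004909153\right) = -179589112467807$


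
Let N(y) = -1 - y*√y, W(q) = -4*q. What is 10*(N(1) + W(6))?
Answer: -260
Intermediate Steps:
N(y) = -1 - y^(3/2)
10*(N(1) + W(6)) = 10*((-1 - 1^(3/2)) - 4*6) = 10*((-1 - 1*1) - 24) = 10*((-1 - 1) - 24) = 10*(-2 - 24) = 10*(-26) = -260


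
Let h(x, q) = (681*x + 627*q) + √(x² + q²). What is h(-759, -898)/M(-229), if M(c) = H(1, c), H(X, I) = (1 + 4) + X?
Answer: -359975/2 + √1382485/6 ≈ -1.7979e+5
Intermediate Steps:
H(X, I) = 5 + X
h(x, q) = √(q² + x²) + 627*q + 681*x (h(x, q) = (627*q + 681*x) + √(q² + x²) = √(q² + x²) + 627*q + 681*x)
M(c) = 6 (M(c) = 5 + 1 = 6)
h(-759, -898)/M(-229) = (√((-898)² + (-759)²) + 627*(-898) + 681*(-759))/6 = (√(806404 + 576081) - 563046 - 516879)*(⅙) = (√1382485 - 563046 - 516879)*(⅙) = (-1079925 + √1382485)*(⅙) = -359975/2 + √1382485/6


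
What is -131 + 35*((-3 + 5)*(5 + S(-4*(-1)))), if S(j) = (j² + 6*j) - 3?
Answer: 2809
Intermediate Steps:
S(j) = -3 + j² + 6*j
-131 + 35*((-3 + 5)*(5 + S(-4*(-1)))) = -131 + 35*((-3 + 5)*(5 + (-3 + (-4*(-1))² + 6*(-4*(-1))))) = -131 + 35*(2*(5 + (-3 + 4² + 6*4))) = -131 + 35*(2*(5 + (-3 + 16 + 24))) = -131 + 35*(2*(5 + 37)) = -131 + 35*(2*42) = -131 + 35*84 = -131 + 2940 = 2809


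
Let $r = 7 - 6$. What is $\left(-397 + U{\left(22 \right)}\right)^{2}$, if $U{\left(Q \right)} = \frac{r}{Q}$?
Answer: $\frac{76265289}{484} \approx 1.5757 \cdot 10^{5}$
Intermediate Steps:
$r = 1$ ($r = 7 - 6 = 1$)
$U{\left(Q \right)} = \frac{1}{Q}$ ($U{\left(Q \right)} = 1 \frac{1}{Q} = \frac{1}{Q}$)
$\left(-397 + U{\left(22 \right)}\right)^{2} = \left(-397 + \frac{1}{22}\right)^{2} = \left(- \frac{8733}{22}\right)^{2} = \frac{76265289}{484}$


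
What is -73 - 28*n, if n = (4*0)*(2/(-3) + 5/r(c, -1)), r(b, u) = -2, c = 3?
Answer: -73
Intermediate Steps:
n = 0 (n = (4*0)*(2/(-3) + 5/(-2)) = 0*(2*(-1/3) + 5*(-1/2)) = 0*(-2/3 - 5/2) = 0*(-19/6) = 0)
-73 - 28*n = -73 - 28*0 = -73 + 0 = -73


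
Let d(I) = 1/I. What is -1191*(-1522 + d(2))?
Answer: 3624213/2 ≈ 1.8121e+6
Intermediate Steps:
-1191*(-1522 + d(2)) = -1191*(-1522 + 1/2) = -1191*(-3043/2) = 3624213/2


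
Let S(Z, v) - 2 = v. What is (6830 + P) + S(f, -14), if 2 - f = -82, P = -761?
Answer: 6057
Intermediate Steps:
f = 84 (f = 2 - 1*(-82) = 2 + 82 = 84)
S(Z, v) = 2 + v
(6830 + P) + S(f, -14) = (6830 - 761) + (2 - 14) = 6069 - 12 = 6057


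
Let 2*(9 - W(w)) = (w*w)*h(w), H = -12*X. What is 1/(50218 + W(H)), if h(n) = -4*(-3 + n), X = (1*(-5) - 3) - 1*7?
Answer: 1/11519827 ≈ 8.6807e-8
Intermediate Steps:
X = -15 (X = (-5 - 3) - 7 = -8 - 7 = -15)
h(n) = 12 - 4*n
H = 180 (H = -12*(-15) = 180)
W(w) = 9 - w²*(12 - 4*w)/2 (W(w) = 9 - w*w*(12 - 4*w)/2 = 9 - w²*(12 - 4*w)/2)
1/(50218 + W(H)) = 1/(50218 + (9 + 2*180²*(-3 + 180))) = 1/(50218 + (9 + 2*32400*177)) = 1/(50218 + (9 + 11469600)) = 1/(50218 + 11469609) = 1/11519827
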